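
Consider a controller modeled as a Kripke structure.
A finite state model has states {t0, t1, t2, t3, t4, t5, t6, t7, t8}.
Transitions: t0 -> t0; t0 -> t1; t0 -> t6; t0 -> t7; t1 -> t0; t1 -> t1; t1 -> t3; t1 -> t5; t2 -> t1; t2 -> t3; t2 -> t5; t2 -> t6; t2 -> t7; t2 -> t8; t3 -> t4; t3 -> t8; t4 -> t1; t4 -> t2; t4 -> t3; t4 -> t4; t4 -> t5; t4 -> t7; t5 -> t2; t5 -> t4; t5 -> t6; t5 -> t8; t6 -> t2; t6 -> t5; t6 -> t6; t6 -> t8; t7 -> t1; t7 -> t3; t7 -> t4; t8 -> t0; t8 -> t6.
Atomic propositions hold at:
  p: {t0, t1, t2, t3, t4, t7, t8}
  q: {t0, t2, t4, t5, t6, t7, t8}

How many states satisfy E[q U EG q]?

EG q: greatest fixpoint, start Z0 = {t0, t2, t4, t5, t6, t7, t8}, keep only states in Sat with some successor in Z. Already a fixed point.
Sat(EG q) = {t0, t2, t4, t5, t6, t7, t8}
E[q U EG q]: least fixpoint, start Z0 = Sat(EG q) = {t0, t2, t4, t5, t6, t7, t8}, add states in Sat(q) with some successor in Z. Already a fixed point.
Sat(E[q U EG q]) = {t0, t2, t4, t5, t6, t7, t8}
|Sat(E[q U EG q])| = |{t0, t2, t4, t5, t6, t7, t8}| = 7.

7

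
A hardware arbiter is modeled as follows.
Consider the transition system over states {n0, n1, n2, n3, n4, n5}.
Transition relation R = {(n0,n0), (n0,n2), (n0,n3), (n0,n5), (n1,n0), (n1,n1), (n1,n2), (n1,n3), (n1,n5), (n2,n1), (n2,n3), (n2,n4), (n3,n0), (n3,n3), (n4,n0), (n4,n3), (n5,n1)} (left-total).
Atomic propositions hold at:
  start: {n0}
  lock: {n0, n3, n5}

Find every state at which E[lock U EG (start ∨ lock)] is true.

Sat(start ∨ lock) = {n0, n3, n5}
EG (start ∨ lock): greatest fixpoint, start Z0 = {n0, n3, n5}, keep only states in Sat with some successor in Z. Z1 = {n0, n3}; fixed.
Sat(EG (start ∨ lock)) = {n0, n3}
E[lock U EG (start ∨ lock)]: least fixpoint, start Z0 = Sat(EG (start ∨ lock)) = {n0, n3}, add states in Sat(lock) with some successor in Z. Already a fixed point.
Sat(E[lock U EG (start ∨ lock)]) = {n0, n3}

{n0, n3}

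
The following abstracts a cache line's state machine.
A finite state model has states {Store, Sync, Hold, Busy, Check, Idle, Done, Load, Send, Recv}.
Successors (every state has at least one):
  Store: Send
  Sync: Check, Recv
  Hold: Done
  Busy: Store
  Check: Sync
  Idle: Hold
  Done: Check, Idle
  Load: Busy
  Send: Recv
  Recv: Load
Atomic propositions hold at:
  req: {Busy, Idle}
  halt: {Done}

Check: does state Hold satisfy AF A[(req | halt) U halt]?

Sat(req | halt) = {Busy, Idle, Done}
A[(req | halt) U halt]: least fixpoint, start Z0 = Sat(halt) = {Done}, add states in Sat(req | halt) with every successor in Z. Already a fixed point.
Sat(A[(req | halt) U halt]) = {Done}
AF A[(req | halt) U halt]: least fixpoint, start Z0 = {Done}, add states with every successor in Z. Z1 = {Hold, Done}; Z2 = {Hold, Idle, Done}; fixed.
Sat(AF A[(req | halt) U halt]) = {Hold, Idle, Done}
Hold ∈ Sat(AF A[(req | halt) U halt]) = {Hold, Idle, Done}, so the formula holds at Hold.

Yes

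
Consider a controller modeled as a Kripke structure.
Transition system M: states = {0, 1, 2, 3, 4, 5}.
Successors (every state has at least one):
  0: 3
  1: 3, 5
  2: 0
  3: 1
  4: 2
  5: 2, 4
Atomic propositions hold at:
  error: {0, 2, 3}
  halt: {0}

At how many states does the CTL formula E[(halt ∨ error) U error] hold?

Sat(halt ∨ error) = {0, 2, 3}
E[(halt ∨ error) U error]: least fixpoint, start Z0 = Sat(error) = {0, 2, 3}, add states in Sat(halt ∨ error) with some successor in Z. Already a fixed point.
Sat(E[(halt ∨ error) U error]) = {0, 2, 3}
|Sat(E[(halt ∨ error) U error])| = |{0, 2, 3}| = 3.

3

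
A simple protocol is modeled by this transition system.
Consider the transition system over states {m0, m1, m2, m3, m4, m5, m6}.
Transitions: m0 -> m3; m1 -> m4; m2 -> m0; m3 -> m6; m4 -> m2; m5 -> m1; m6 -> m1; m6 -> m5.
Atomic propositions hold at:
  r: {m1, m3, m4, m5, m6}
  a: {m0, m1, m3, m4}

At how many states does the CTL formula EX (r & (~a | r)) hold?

Sat(~a) = {m2, m5, m6}
Sat(~a | r) = {m1, m2, m3, m4, m5, m6}
Sat(r & (~a | r)) = {m1, m3, m4, m5, m6}
Sat(EX (r & (~a | r))) = {s : some successor in {m1, m3, m4, m5, m6}} = {m0, m1, m3, m5, m6}
|Sat(EX (r & (~a | r)))| = |{m0, m1, m3, m5, m6}| = 5.

5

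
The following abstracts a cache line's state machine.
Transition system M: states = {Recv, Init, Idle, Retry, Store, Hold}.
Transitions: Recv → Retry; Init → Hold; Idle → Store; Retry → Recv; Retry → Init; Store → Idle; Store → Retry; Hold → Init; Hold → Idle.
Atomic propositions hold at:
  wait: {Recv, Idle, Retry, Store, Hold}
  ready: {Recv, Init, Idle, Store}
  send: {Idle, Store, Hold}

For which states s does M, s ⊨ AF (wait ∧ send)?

{Init, Idle, Store, Hold}

Sat(wait ∧ send) = {Idle, Store, Hold}
AF (wait ∧ send): least fixpoint, start Z0 = {Idle, Store, Hold}, add states with every successor in Z. Z1 = {Init, Idle, Store, Hold}; fixed.
Sat(AF (wait ∧ send)) = {Init, Idle, Store, Hold}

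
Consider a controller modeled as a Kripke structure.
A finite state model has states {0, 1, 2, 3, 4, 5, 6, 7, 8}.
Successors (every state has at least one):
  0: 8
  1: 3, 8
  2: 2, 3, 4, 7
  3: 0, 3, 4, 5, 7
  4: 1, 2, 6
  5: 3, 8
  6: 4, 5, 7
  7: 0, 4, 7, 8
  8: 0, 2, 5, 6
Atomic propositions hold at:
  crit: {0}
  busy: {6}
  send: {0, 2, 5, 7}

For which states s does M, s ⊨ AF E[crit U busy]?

{6}

E[crit U busy]: least fixpoint, start Z0 = Sat(busy) = {6}, add states in Sat(crit) with some successor in Z. Already a fixed point.
Sat(E[crit U busy]) = {6}
AF E[crit U busy]: least fixpoint, start Z0 = {6}, add states with every successor in Z. Already a fixed point.
Sat(AF E[crit U busy]) = {6}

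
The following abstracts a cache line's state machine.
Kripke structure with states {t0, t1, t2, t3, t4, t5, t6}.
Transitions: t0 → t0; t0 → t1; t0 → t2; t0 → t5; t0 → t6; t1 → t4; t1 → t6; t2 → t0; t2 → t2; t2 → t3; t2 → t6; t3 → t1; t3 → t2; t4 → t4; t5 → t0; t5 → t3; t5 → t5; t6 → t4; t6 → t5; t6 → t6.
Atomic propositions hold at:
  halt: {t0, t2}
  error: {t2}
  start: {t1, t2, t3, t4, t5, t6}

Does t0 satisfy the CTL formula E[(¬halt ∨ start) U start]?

No

Sat(¬halt) = {t1, t3, t4, t5, t6}
Sat(¬halt ∨ start) = {t1, t2, t3, t4, t5, t6}
E[(¬halt ∨ start) U start]: least fixpoint, start Z0 = Sat(start) = {t1, t2, t3, t4, t5, t6}, add states in Sat(¬halt ∨ start) with some successor in Z. Already a fixed point.
Sat(E[(¬halt ∨ start) U start]) = {t1, t2, t3, t4, t5, t6}
t0 ∉ Sat(E[(¬halt ∨ start) U start]) = {t1, t2, t3, t4, t5, t6}, so the formula does not hold at t0.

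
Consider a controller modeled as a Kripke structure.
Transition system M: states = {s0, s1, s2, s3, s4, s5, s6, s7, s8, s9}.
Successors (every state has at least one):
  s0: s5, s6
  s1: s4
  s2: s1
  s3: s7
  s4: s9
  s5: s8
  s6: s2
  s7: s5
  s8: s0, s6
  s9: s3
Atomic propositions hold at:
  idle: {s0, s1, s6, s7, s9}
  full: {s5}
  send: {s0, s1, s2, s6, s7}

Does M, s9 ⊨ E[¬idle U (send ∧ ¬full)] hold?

Sat(¬idle) = {s2, s3, s4, s5, s8}
Sat(¬full) = {s0, s1, s2, s3, s4, s6, s7, s8, s9}
Sat(send ∧ ¬full) = {s0, s1, s2, s6, s7}
E[¬idle U (send ∧ ¬full)]: least fixpoint, start Z0 = Sat((send ∧ ¬full)) = {s0, s1, s2, s6, s7}, add states in Sat(¬idle) with some successor in Z. Z1 = {s0, s1, s2, s3, s6, s7, s8}; Z2 = {s0, s1, s2, s3, s5, s6, s7, s8}; fixed.
Sat(E[¬idle U (send ∧ ¬full)]) = {s0, s1, s2, s3, s5, s6, s7, s8}
s9 ∉ Sat(E[¬idle U (send ∧ ¬full)]) = {s0, s1, s2, s3, s5, s6, s7, s8}, so the formula does not hold at s9.

No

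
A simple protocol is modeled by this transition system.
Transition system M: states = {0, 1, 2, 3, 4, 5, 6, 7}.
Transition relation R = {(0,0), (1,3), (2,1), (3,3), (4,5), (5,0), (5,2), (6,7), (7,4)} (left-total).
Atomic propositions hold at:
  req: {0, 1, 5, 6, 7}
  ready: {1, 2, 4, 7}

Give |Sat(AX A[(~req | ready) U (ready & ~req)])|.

Sat(~req) = {2, 3, 4}
Sat(~req | ready) = {1, 2, 3, 4, 7}
Sat(ready & ~req) = {2, 4}
A[(~req | ready) U (ready & ~req)]: least fixpoint, start Z0 = Sat((ready & ~req)) = {2, 4}, add states in Sat(~req | ready) with every successor in Z. Z1 = {2, 4, 7}; fixed.
Sat(A[(~req | ready) U (ready & ~req)]) = {2, 4, 7}
Sat(AX A[(~req | ready) U (ready & ~req)]) = {s : every successor in {2, 4, 7}} = {6, 7}
|Sat(AX A[(~req | ready) U (ready & ~req)])| = |{6, 7}| = 2.

2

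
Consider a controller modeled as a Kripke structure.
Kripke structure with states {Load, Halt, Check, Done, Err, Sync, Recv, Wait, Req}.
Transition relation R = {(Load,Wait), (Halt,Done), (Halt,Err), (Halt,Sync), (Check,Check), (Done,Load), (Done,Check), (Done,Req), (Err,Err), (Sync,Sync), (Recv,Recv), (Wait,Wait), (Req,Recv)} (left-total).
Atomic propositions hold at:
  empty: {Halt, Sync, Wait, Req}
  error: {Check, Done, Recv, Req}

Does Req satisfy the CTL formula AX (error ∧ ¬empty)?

Sat(¬empty) = {Load, Check, Done, Err, Recv}
Sat(error ∧ ¬empty) = {Check, Done, Recv}
Sat(AX (error ∧ ¬empty)) = {s : every successor in {Check, Done, Recv}} = {Check, Recv, Req}
Req ∈ Sat(AX (error ∧ ¬empty)) = {Check, Recv, Req}, so the formula holds at Req.

Yes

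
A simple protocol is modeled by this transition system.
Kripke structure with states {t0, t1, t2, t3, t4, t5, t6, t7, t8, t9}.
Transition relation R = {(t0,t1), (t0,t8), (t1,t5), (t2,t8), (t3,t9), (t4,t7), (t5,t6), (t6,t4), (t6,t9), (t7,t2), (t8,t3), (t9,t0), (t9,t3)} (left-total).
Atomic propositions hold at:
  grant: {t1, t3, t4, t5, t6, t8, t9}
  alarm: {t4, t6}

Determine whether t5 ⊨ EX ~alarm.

Sat(~alarm) = {t0, t1, t2, t3, t5, t7, t8, t9}
Sat(EX ~alarm) = {s : some successor in {t0, t1, t2, t3, t5, t7, t8, t9}} = {t0, t1, t2, t3, t4, t6, t7, t8, t9}
t5 ∉ Sat(EX ~alarm) = {t0, t1, t2, t3, t4, t6, t7, t8, t9}, so the formula does not hold at t5.

No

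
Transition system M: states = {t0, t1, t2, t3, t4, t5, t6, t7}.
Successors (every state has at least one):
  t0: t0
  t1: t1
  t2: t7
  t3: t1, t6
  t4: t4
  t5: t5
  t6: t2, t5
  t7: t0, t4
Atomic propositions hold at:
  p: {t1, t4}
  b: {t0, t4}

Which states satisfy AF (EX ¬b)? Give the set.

{t1, t2, t3, t5, t6}

Sat(¬b) = {t1, t2, t3, t5, t6, t7}
Sat(EX ¬b) = {s : some successor in {t1, t2, t3, t5, t6, t7}} = {t1, t2, t3, t5, t6}
AF (EX ¬b): least fixpoint, start Z0 = {t1, t2, t3, t5, t6}, add states with every successor in Z. Already a fixed point.
Sat(AF (EX ¬b)) = {t1, t2, t3, t5, t6}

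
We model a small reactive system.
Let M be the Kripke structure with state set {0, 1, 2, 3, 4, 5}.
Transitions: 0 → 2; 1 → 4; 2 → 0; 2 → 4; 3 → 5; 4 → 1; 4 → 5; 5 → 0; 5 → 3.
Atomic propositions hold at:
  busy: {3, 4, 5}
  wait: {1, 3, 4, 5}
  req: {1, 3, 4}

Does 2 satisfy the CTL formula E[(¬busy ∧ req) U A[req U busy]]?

Sat(¬busy) = {0, 1, 2}
Sat(¬busy ∧ req) = {1}
A[req U busy]: least fixpoint, start Z0 = Sat(busy) = {3, 4, 5}, add states in Sat(req) with every successor in Z. Z1 = {1, 3, 4, 5}; fixed.
Sat(A[req U busy]) = {1, 3, 4, 5}
E[(¬busy ∧ req) U A[req U busy]]: least fixpoint, start Z0 = Sat(A[req U busy]) = {1, 3, 4, 5}, add states in Sat(¬busy ∧ req) with some successor in Z. Already a fixed point.
Sat(E[(¬busy ∧ req) U A[req U busy]]) = {1, 3, 4, 5}
2 ∉ Sat(E[(¬busy ∧ req) U A[req U busy]]) = {1, 3, 4, 5}, so the formula does not hold at 2.

No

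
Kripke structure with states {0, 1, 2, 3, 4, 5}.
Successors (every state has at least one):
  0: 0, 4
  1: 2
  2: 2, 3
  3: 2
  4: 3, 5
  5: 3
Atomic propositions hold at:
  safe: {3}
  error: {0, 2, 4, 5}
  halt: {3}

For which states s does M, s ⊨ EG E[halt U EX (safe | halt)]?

Sat(safe | halt) = {3}
Sat(EX (safe | halt)) = {s : some successor in {3}} = {2, 4, 5}
E[halt U EX (safe | halt)]: least fixpoint, start Z0 = Sat(EX (safe | halt)) = {2, 4, 5}, add states in Sat(halt) with some successor in Z. Z1 = {2, 3, 4, 5}; fixed.
Sat(E[halt U EX (safe | halt)]) = {2, 3, 4, 5}
EG E[halt U EX (safe | halt)]: greatest fixpoint, start Z0 = {2, 3, 4, 5}, keep only states in Sat with some successor in Z. Already a fixed point.
Sat(EG E[halt U EX (safe | halt)]) = {2, 3, 4, 5}

{2, 3, 4, 5}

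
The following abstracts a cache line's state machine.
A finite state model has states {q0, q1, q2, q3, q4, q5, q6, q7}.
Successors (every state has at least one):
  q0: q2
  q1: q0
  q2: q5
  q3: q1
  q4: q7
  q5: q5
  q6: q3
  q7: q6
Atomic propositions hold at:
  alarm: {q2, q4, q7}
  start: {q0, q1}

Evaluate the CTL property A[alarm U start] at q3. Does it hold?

No

A[alarm U start]: least fixpoint, start Z0 = Sat(start) = {q0, q1}, add states in Sat(alarm) with every successor in Z. Already a fixed point.
Sat(A[alarm U start]) = {q0, q1}
q3 ∉ Sat(A[alarm U start]) = {q0, q1}, so the formula does not hold at q3.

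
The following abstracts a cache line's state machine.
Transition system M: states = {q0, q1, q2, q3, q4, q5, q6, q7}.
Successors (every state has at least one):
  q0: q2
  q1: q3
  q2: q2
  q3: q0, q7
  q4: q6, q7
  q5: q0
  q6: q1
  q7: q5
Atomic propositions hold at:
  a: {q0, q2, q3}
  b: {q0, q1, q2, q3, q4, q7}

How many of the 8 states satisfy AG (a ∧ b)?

2

Sat(a ∧ b) = {q0, q2, q3}
AG (a ∧ b): greatest fixpoint, start Z0 = {q0, q2, q3}, keep only states in Sat with every successor in Z. Z1 = {q0, q2}; fixed.
Sat(AG (a ∧ b)) = {q0, q2}
|Sat(AG (a ∧ b))| = |{q0, q2}| = 2.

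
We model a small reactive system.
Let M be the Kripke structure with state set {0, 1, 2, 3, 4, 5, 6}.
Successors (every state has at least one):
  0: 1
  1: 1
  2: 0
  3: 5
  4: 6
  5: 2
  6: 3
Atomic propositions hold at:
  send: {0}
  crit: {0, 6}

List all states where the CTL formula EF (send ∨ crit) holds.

{0, 2, 3, 4, 5, 6}

Sat(send ∨ crit) = {0, 6}
EF (send ∨ crit): least fixpoint, start Z0 = {0, 6}, add states with some successor in Z. Z1 = {0, 2, 4, 6}; Z2 = {0, 2, 4, 5, 6}; Z3 = {0, 2, 3, 4, 5, 6}; fixed.
Sat(EF (send ∨ crit)) = {0, 2, 3, 4, 5, 6}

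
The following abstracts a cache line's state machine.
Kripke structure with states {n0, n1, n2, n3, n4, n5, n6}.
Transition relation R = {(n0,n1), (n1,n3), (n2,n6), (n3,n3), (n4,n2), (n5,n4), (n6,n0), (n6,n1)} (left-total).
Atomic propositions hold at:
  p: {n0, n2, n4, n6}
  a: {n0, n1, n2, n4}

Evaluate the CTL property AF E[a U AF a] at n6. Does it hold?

AF a: least fixpoint, start Z0 = {n0, n1, n2, n4}, add states with every successor in Z. Z1 = {n0, n1, n2, n4, n5, n6}; fixed.
Sat(AF a) = {n0, n1, n2, n4, n5, n6}
E[a U AF a]: least fixpoint, start Z0 = Sat(AF a) = {n0, n1, n2, n4, n5, n6}, add states in Sat(a) with some successor in Z. Already a fixed point.
Sat(E[a U AF a]) = {n0, n1, n2, n4, n5, n6}
AF E[a U AF a]: least fixpoint, start Z0 = {n0, n1, n2, n4, n5, n6}, add states with every successor in Z. Already a fixed point.
Sat(AF E[a U AF a]) = {n0, n1, n2, n4, n5, n6}
n6 ∈ Sat(AF E[a U AF a]) = {n0, n1, n2, n4, n5, n6}, so the formula holds at n6.

Yes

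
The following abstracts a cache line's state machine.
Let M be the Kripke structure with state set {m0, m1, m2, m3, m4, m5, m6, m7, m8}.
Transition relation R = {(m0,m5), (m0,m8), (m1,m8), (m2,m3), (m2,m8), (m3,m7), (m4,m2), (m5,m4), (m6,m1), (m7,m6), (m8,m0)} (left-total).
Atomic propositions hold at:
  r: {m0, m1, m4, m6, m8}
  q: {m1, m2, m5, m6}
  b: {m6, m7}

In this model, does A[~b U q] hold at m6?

Sat(~b) = {m0, m1, m2, m3, m4, m5, m8}
A[~b U q]: least fixpoint, start Z0 = Sat(q) = {m1, m2, m5, m6}, add states in Sat(~b) with every successor in Z. Z1 = {m1, m2, m4, m5, m6}; fixed.
Sat(A[~b U q]) = {m1, m2, m4, m5, m6}
m6 ∈ Sat(A[~b U q]) = {m1, m2, m4, m5, m6}, so the formula holds at m6.

Yes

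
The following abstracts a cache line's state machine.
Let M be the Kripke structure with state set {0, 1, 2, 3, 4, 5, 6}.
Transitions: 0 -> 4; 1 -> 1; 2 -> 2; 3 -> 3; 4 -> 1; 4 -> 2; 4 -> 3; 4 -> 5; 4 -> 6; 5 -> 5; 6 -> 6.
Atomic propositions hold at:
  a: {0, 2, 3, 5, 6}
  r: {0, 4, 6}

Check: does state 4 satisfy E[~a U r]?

Yes

Sat(~a) = {1, 4}
E[~a U r]: least fixpoint, start Z0 = Sat(r) = {0, 4, 6}, add states in Sat(~a) with some successor in Z. Already a fixed point.
Sat(E[~a U r]) = {0, 4, 6}
4 ∈ Sat(E[~a U r]) = {0, 4, 6}, so the formula holds at 4.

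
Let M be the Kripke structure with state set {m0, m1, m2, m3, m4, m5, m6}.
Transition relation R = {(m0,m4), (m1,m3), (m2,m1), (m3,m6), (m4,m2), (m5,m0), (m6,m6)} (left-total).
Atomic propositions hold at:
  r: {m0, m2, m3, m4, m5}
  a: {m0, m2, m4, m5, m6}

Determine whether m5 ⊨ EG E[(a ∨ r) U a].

Sat(a ∨ r) = {m0, m2, m3, m4, m5, m6}
E[(a ∨ r) U a]: least fixpoint, start Z0 = Sat(a) = {m0, m2, m4, m5, m6}, add states in Sat(a ∨ r) with some successor in Z. Z1 = {m0, m2, m3, m4, m5, m6}; fixed.
Sat(E[(a ∨ r) U a]) = {m0, m2, m3, m4, m5, m6}
EG E[(a ∨ r) U a]: greatest fixpoint, start Z0 = {m0, m2, m3, m4, m5, m6}, keep only states in Sat with some successor in Z. Z1 = {m0, m3, m4, m5, m6}; Z2 = {m0, m3, m5, m6}; Z3 = {m3, m5, m6}; Z4 = {m3, m6}; fixed.
Sat(EG E[(a ∨ r) U a]) = {m3, m6}
m5 ∉ Sat(EG E[(a ∨ r) U a]) = {m3, m6}, so the formula does not hold at m5.

No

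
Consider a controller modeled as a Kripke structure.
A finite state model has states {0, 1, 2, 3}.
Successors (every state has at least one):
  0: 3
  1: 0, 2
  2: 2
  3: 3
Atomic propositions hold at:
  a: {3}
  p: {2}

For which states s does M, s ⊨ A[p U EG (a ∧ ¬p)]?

Sat(¬p) = {0, 1, 3}
Sat(a ∧ ¬p) = {3}
EG (a ∧ ¬p): greatest fixpoint, start Z0 = {3}, keep only states in Sat with some successor in Z. Already a fixed point.
Sat(EG (a ∧ ¬p)) = {3}
A[p U EG (a ∧ ¬p)]: least fixpoint, start Z0 = Sat(EG (a ∧ ¬p)) = {3}, add states in Sat(p) with every successor in Z. Already a fixed point.
Sat(A[p U EG (a ∧ ¬p)]) = {3}

{3}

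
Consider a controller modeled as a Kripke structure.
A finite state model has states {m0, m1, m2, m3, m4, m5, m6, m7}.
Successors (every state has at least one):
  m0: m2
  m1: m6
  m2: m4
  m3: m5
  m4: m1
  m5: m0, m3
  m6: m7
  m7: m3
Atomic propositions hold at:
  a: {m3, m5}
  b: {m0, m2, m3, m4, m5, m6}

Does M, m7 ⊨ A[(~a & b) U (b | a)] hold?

Sat(~a) = {m0, m1, m2, m4, m6, m7}
Sat(~a & b) = {m0, m2, m4, m6}
Sat(b | a) = {m0, m2, m3, m4, m5, m6}
A[(~a & b) U (b | a)]: least fixpoint, start Z0 = Sat((b | a)) = {m0, m2, m3, m4, m5, m6}, add states in Sat(~a & b) with every successor in Z. Already a fixed point.
Sat(A[(~a & b) U (b | a)]) = {m0, m2, m3, m4, m5, m6}
m7 ∉ Sat(A[(~a & b) U (b | a)]) = {m0, m2, m3, m4, m5, m6}, so the formula does not hold at m7.

No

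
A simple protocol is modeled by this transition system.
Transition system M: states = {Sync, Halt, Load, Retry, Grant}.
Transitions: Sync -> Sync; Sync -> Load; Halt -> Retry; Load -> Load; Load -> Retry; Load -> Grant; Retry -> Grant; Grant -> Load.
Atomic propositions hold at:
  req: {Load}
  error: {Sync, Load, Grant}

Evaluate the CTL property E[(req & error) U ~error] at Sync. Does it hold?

Sat(req & error) = {Load}
Sat(~error) = {Halt, Retry}
E[(req & error) U ~error]: least fixpoint, start Z0 = Sat(~error) = {Halt, Retry}, add states in Sat(req & error) with some successor in Z. Z1 = {Halt, Load, Retry}; fixed.
Sat(E[(req & error) U ~error]) = {Halt, Load, Retry}
Sync ∉ Sat(E[(req & error) U ~error]) = {Halt, Load, Retry}, so the formula does not hold at Sync.

No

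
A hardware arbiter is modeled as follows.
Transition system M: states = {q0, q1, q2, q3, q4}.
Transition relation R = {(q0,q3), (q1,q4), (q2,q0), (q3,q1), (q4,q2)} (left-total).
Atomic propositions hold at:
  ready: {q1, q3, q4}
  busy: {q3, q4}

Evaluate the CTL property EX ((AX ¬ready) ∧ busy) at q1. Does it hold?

Yes

Sat(¬ready) = {q0, q2}
Sat(AX ¬ready) = {s : every successor in {q0, q2}} = {q2, q4}
Sat((AX ¬ready) ∧ busy) = {q4}
Sat(EX ((AX ¬ready) ∧ busy)) = {s : some successor in {q4}} = {q1}
q1 ∈ Sat(EX ((AX ¬ready) ∧ busy)) = {q1}, so the formula holds at q1.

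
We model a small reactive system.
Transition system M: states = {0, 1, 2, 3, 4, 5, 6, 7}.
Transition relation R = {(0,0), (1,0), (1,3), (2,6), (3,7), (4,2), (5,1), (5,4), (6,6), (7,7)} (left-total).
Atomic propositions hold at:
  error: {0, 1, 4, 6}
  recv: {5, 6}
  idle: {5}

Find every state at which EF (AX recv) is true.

Sat(AX recv) = {s : every successor in {5, 6}} = {2, 6}
EF (AX recv): least fixpoint, start Z0 = {2, 6}, add states with some successor in Z. Z1 = {2, 4, 6}; Z2 = {2, 4, 5, 6}; fixed.
Sat(EF (AX recv)) = {2, 4, 5, 6}

{2, 4, 5, 6}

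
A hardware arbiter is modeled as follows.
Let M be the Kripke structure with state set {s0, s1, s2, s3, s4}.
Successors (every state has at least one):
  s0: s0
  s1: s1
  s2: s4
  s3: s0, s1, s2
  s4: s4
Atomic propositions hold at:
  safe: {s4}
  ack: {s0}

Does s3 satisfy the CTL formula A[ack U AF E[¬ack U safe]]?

Yes

Sat(¬ack) = {s1, s2, s3, s4}
E[¬ack U safe]: least fixpoint, start Z0 = Sat(safe) = {s4}, add states in Sat(¬ack) with some successor in Z. Z1 = {s2, s4}; Z2 = {s2, s3, s4}; fixed.
Sat(E[¬ack U safe]) = {s2, s3, s4}
AF E[¬ack U safe]: least fixpoint, start Z0 = {s2, s3, s4}, add states with every successor in Z. Already a fixed point.
Sat(AF E[¬ack U safe]) = {s2, s3, s4}
A[ack U AF E[¬ack U safe]]: least fixpoint, start Z0 = Sat(AF E[¬ack U safe]) = {s2, s3, s4}, add states in Sat(ack) with every successor in Z. Already a fixed point.
Sat(A[ack U AF E[¬ack U safe]]) = {s2, s3, s4}
s3 ∈ Sat(A[ack U AF E[¬ack U safe]]) = {s2, s3, s4}, so the formula holds at s3.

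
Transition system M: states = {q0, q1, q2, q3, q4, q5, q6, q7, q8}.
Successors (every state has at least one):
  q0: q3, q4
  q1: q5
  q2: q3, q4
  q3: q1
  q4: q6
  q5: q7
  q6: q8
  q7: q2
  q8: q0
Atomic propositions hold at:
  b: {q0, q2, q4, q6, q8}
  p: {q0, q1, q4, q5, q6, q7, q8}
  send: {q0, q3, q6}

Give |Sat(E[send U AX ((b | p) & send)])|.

Sat(b | p) = {q0, q1, q2, q4, q5, q6, q7, q8}
Sat((b | p) & send) = {q0, q6}
Sat(AX ((b | p) & send)) = {s : every successor in {q0, q6}} = {q4, q8}
E[send U AX ((b | p) & send)]: least fixpoint, start Z0 = Sat(AX ((b | p) & send)) = {q4, q8}, add states in Sat(send) with some successor in Z. Z1 = {q0, q4, q6, q8}; fixed.
Sat(E[send U AX ((b | p) & send)]) = {q0, q4, q6, q8}
|Sat(E[send U AX ((b | p) & send)])| = |{q0, q4, q6, q8}| = 4.

4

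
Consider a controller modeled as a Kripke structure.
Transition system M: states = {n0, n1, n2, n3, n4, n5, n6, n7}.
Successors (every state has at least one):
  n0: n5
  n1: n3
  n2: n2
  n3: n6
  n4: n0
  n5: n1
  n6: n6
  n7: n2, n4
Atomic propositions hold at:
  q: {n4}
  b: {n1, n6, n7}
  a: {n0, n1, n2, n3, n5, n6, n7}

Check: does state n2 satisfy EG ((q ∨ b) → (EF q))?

Sat(q ∨ b) = {n1, n4, n6, n7}
EF q: least fixpoint, start Z0 = {n4}, add states with some successor in Z. Z1 = {n4, n7}; fixed.
Sat(EF q) = {n4, n7}
Sat((q ∨ b) → (EF q)) = {n0, n2, n3, n4, n5, n7}
EG ((q ∨ b) → (EF q)): greatest fixpoint, start Z0 = {n0, n2, n3, n4, n5, n7}, keep only states in Sat with some successor in Z. Z1 = {n0, n2, n4, n7}; Z2 = {n2, n4, n7}; Z3 = {n2, n7}; fixed.
Sat(EG ((q ∨ b) → (EF q))) = {n2, n7}
n2 ∈ Sat(EG ((q ∨ b) → (EF q))) = {n2, n7}, so the formula holds at n2.

Yes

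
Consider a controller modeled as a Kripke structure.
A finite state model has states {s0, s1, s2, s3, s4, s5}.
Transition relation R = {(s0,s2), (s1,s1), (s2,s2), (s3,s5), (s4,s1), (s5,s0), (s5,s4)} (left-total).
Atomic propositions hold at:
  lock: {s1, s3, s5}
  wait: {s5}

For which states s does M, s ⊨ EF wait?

{s3, s5}

EF wait: least fixpoint, start Z0 = {s5}, add states with some successor in Z. Z1 = {s3, s5}; fixed.
Sat(EF wait) = {s3, s5}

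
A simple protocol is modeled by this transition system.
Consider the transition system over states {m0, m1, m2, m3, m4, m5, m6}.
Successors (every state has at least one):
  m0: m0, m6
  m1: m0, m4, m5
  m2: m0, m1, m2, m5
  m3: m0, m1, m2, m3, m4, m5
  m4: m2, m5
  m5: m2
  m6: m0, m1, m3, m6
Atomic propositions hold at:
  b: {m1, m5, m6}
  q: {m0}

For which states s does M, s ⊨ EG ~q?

Sat(~q) = {m1, m2, m3, m4, m5, m6}
EG ~q: greatest fixpoint, start Z0 = {m1, m2, m3, m4, m5, m6}, keep only states in Sat with some successor in Z. Already a fixed point.
Sat(EG ~q) = {m1, m2, m3, m4, m5, m6}

{m1, m2, m3, m4, m5, m6}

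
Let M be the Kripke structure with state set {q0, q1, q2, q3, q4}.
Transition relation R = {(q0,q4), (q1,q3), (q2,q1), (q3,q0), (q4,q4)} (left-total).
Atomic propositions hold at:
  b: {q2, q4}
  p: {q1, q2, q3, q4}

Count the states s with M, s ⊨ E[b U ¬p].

Sat(¬p) = {q0}
E[b U ¬p]: least fixpoint, start Z0 = Sat(¬p) = {q0}, add states in Sat(b) with some successor in Z. Already a fixed point.
Sat(E[b U ¬p]) = {q0}
|Sat(E[b U ¬p])| = |{q0}| = 1.

1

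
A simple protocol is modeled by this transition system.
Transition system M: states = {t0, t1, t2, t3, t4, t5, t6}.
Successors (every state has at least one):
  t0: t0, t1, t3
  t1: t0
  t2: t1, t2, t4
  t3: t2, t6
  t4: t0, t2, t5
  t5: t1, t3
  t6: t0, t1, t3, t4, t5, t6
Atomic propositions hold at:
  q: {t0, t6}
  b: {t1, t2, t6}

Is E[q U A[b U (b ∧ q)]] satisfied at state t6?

Yes

Sat(b ∧ q) = {t6}
A[b U (b ∧ q)]: least fixpoint, start Z0 = Sat((b ∧ q)) = {t6}, add states in Sat(b) with every successor in Z. Already a fixed point.
Sat(A[b U (b ∧ q)]) = {t6}
E[q U A[b U (b ∧ q)]]: least fixpoint, start Z0 = Sat(A[b U (b ∧ q)]) = {t6}, add states in Sat(q) with some successor in Z. Already a fixed point.
Sat(E[q U A[b U (b ∧ q)]]) = {t6}
t6 ∈ Sat(E[q U A[b U (b ∧ q)]]) = {t6}, so the formula holds at t6.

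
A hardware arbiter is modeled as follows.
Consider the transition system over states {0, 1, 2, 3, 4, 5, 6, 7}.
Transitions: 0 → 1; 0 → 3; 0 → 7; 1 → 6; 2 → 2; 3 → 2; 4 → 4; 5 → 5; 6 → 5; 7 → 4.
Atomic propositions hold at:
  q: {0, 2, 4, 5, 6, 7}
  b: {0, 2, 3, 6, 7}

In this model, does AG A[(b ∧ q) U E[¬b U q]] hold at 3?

Sat(b ∧ q) = {0, 2, 6, 7}
Sat(¬b) = {1, 4, 5}
E[¬b U q]: least fixpoint, start Z0 = Sat(q) = {0, 2, 4, 5, 6, 7}, add states in Sat(¬b) with some successor in Z. Z1 = {0, 1, 2, 4, 5, 6, 7}; fixed.
Sat(E[¬b U q]) = {0, 1, 2, 4, 5, 6, 7}
A[(b ∧ q) U E[¬b U q]]: least fixpoint, start Z0 = Sat(E[¬b U q]) = {0, 1, 2, 4, 5, 6, 7}, add states in Sat(b ∧ q) with every successor in Z. Already a fixed point.
Sat(A[(b ∧ q) U E[¬b U q]]) = {0, 1, 2, 4, 5, 6, 7}
AG A[(b ∧ q) U E[¬b U q]]: greatest fixpoint, start Z0 = {0, 1, 2, 4, 5, 6, 7}, keep only states in Sat with every successor in Z. Z1 = {1, 2, 4, 5, 6, 7}; fixed.
Sat(AG A[(b ∧ q) U E[¬b U q]]) = {1, 2, 4, 5, 6, 7}
3 ∉ Sat(AG A[(b ∧ q) U E[¬b U q]]) = {1, 2, 4, 5, 6, 7}, so the formula does not hold at 3.

No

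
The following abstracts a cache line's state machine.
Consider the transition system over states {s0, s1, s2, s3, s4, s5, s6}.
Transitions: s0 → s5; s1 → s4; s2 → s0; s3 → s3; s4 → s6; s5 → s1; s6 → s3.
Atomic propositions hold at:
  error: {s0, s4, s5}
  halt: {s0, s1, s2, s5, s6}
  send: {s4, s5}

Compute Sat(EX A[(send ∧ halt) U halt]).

{s0, s2, s4, s5}

Sat(send ∧ halt) = {s5}
A[(send ∧ halt) U halt]: least fixpoint, start Z0 = Sat(halt) = {s0, s1, s2, s5, s6}, add states in Sat(send ∧ halt) with every successor in Z. Already a fixed point.
Sat(A[(send ∧ halt) U halt]) = {s0, s1, s2, s5, s6}
Sat(EX A[(send ∧ halt) U halt]) = {s : some successor in {s0, s1, s2, s5, s6}} = {s0, s2, s4, s5}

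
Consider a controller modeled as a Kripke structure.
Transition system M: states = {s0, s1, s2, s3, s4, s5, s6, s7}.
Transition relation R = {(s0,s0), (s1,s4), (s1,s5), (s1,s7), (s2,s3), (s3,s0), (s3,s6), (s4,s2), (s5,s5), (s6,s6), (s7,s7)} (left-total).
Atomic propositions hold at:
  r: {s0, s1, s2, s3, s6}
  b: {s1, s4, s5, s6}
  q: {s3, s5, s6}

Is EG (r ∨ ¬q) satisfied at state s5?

Sat(¬q) = {s0, s1, s2, s4, s7}
Sat(r ∨ ¬q) = {s0, s1, s2, s3, s4, s6, s7}
EG (r ∨ ¬q): greatest fixpoint, start Z0 = {s0, s1, s2, s3, s4, s6, s7}, keep only states in Sat with some successor in Z. Already a fixed point.
Sat(EG (r ∨ ¬q)) = {s0, s1, s2, s3, s4, s6, s7}
s5 ∉ Sat(EG (r ∨ ¬q)) = {s0, s1, s2, s3, s4, s6, s7}, so the formula does not hold at s5.

No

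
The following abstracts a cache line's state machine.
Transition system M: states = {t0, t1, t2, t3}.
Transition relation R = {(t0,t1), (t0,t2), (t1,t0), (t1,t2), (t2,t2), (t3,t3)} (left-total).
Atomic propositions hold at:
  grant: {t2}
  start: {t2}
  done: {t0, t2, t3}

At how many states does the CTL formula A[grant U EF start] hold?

3

EF start: least fixpoint, start Z0 = {t2}, add states with some successor in Z. Z1 = {t0, t1, t2}; fixed.
Sat(EF start) = {t0, t1, t2}
A[grant U EF start]: least fixpoint, start Z0 = Sat(EF start) = {t0, t1, t2}, add states in Sat(grant) with every successor in Z. Already a fixed point.
Sat(A[grant U EF start]) = {t0, t1, t2}
|Sat(A[grant U EF start])| = |{t0, t1, t2}| = 3.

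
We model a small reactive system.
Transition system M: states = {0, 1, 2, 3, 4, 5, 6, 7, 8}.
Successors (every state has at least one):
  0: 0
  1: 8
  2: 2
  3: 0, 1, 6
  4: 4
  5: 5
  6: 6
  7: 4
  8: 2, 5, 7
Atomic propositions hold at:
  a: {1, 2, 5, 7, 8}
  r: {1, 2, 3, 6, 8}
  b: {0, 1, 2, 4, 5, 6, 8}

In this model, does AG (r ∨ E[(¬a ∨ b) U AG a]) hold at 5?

Sat(¬a) = {0, 3, 4, 6}
Sat(¬a ∨ b) = {0, 1, 2, 3, 4, 5, 6, 8}
AG a: greatest fixpoint, start Z0 = {1, 2, 5, 7, 8}, keep only states in Sat with every successor in Z. Z1 = {1, 2, 5, 8}; Z2 = {1, 2, 5}; Z3 = {2, 5}; fixed.
Sat(AG a) = {2, 5}
E[(¬a ∨ b) U AG a]: least fixpoint, start Z0 = Sat(AG a) = {2, 5}, add states in Sat(¬a ∨ b) with some successor in Z. Z1 = {2, 5, 8}; Z2 = {1, 2, 5, 8}; Z3 = {1, 2, 3, 5, 8}; fixed.
Sat(E[(¬a ∨ b) U AG a]) = {1, 2, 3, 5, 8}
Sat(r ∨ E[(¬a ∨ b) U AG a]) = {1, 2, 3, 5, 6, 8}
AG (r ∨ E[(¬a ∨ b) U AG a]): greatest fixpoint, start Z0 = {1, 2, 3, 5, 6, 8}, keep only states in Sat with every successor in Z. Z1 = {1, 2, 5, 6}; Z2 = {2, 5, 6}; fixed.
Sat(AG (r ∨ E[(¬a ∨ b) U AG a])) = {2, 5, 6}
5 ∈ Sat(AG (r ∨ E[(¬a ∨ b) U AG a])) = {2, 5, 6}, so the formula holds at 5.

Yes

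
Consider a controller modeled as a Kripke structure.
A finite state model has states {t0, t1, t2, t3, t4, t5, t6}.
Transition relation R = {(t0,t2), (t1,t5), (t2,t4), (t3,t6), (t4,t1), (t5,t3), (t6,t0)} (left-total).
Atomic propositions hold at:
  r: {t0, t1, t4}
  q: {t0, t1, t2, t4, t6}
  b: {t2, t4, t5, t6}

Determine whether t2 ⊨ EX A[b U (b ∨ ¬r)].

Sat(¬r) = {t2, t3, t5, t6}
Sat(b ∨ ¬r) = {t2, t3, t4, t5, t6}
A[b U (b ∨ ¬r)]: least fixpoint, start Z0 = Sat((b ∨ ¬r)) = {t2, t3, t4, t5, t6}, add states in Sat(b) with every successor in Z. Already a fixed point.
Sat(A[b U (b ∨ ¬r)]) = {t2, t3, t4, t5, t6}
Sat(EX A[b U (b ∨ ¬r)]) = {s : some successor in {t2, t3, t4, t5, t6}} = {t0, t1, t2, t3, t5}
t2 ∈ Sat(EX A[b U (b ∨ ¬r)]) = {t0, t1, t2, t3, t5}, so the formula holds at t2.

Yes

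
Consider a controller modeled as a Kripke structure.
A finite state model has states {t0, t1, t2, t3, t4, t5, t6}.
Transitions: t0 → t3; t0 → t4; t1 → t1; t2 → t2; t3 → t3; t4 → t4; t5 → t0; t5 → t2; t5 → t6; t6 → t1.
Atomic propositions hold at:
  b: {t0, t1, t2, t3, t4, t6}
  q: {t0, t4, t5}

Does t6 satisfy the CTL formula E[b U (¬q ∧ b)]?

Sat(¬q) = {t1, t2, t3, t6}
Sat(¬q ∧ b) = {t1, t2, t3, t6}
E[b U (¬q ∧ b)]: least fixpoint, start Z0 = Sat((¬q ∧ b)) = {t1, t2, t3, t6}, add states in Sat(b) with some successor in Z. Z1 = {t0, t1, t2, t3, t6}; fixed.
Sat(E[b U (¬q ∧ b)]) = {t0, t1, t2, t3, t6}
t6 ∈ Sat(E[b U (¬q ∧ b)]) = {t0, t1, t2, t3, t6}, so the formula holds at t6.

Yes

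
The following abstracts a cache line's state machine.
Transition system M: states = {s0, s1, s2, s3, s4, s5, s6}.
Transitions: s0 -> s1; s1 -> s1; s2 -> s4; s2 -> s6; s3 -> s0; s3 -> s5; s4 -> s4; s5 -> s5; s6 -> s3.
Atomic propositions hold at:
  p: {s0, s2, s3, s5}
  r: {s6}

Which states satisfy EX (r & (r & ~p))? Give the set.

Sat(~p) = {s1, s4, s6}
Sat(r & ~p) = {s6}
Sat(r & (r & ~p)) = {s6}
Sat(EX (r & (r & ~p))) = {s : some successor in {s6}} = {s2}

{s2}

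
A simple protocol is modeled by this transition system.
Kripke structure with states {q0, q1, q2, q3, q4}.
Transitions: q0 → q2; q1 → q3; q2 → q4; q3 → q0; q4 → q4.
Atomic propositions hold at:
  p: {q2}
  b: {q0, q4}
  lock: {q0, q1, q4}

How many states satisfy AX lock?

Sat(AX lock) = {s : every successor in {q0, q1, q4}} = {q2, q3, q4}
|Sat(AX lock)| = |{q2, q3, q4}| = 3.

3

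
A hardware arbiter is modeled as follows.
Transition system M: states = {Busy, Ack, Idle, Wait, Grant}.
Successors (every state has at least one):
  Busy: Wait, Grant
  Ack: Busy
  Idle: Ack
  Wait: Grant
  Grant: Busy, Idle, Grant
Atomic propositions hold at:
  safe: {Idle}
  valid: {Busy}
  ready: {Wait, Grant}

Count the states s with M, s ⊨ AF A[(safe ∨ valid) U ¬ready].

3

Sat(safe ∨ valid) = {Busy, Idle}
Sat(¬ready) = {Busy, Ack, Idle}
A[(safe ∨ valid) U ¬ready]: least fixpoint, start Z0 = Sat(¬ready) = {Busy, Ack, Idle}, add states in Sat(safe ∨ valid) with every successor in Z. Already a fixed point.
Sat(A[(safe ∨ valid) U ¬ready]) = {Busy, Ack, Idle}
AF A[(safe ∨ valid) U ¬ready]: least fixpoint, start Z0 = {Busy, Ack, Idle}, add states with every successor in Z. Already a fixed point.
Sat(AF A[(safe ∨ valid) U ¬ready]) = {Busy, Ack, Idle}
|Sat(AF A[(safe ∨ valid) U ¬ready])| = |{Busy, Ack, Idle}| = 3.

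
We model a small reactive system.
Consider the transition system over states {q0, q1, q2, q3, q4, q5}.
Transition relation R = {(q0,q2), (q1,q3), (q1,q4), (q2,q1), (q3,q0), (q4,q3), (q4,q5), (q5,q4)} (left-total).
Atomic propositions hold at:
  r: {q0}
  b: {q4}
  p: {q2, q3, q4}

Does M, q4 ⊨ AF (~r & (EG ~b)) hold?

Sat(~r) = {q1, q2, q3, q4, q5}
Sat(~b) = {q0, q1, q2, q3, q5}
EG ~b: greatest fixpoint, start Z0 = {q0, q1, q2, q3, q5}, keep only states in Sat with some successor in Z. Z1 = {q0, q1, q2, q3}; fixed.
Sat(EG ~b) = {q0, q1, q2, q3}
Sat(~r & (EG ~b)) = {q1, q2, q3}
AF (~r & (EG ~b)): least fixpoint, start Z0 = {q1, q2, q3}, add states with every successor in Z. Z1 = {q0, q1, q2, q3}; fixed.
Sat(AF (~r & (EG ~b))) = {q0, q1, q2, q3}
q4 ∉ Sat(AF (~r & (EG ~b))) = {q0, q1, q2, q3}, so the formula does not hold at q4.

No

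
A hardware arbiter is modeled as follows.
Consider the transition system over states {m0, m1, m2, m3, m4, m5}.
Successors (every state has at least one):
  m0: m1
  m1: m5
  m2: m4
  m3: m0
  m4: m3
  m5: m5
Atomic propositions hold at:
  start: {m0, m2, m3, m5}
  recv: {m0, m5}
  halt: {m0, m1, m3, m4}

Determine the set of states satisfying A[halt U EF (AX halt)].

{m0, m2, m3, m4}

Sat(AX halt) = {s : every successor in {m0, m1, m3, m4}} = {m0, m2, m3, m4}
EF (AX halt): least fixpoint, start Z0 = {m0, m2, m3, m4}, add states with some successor in Z. Already a fixed point.
Sat(EF (AX halt)) = {m0, m2, m3, m4}
A[halt U EF (AX halt)]: least fixpoint, start Z0 = Sat(EF (AX halt)) = {m0, m2, m3, m4}, add states in Sat(halt) with every successor in Z. Already a fixed point.
Sat(A[halt U EF (AX halt)]) = {m0, m2, m3, m4}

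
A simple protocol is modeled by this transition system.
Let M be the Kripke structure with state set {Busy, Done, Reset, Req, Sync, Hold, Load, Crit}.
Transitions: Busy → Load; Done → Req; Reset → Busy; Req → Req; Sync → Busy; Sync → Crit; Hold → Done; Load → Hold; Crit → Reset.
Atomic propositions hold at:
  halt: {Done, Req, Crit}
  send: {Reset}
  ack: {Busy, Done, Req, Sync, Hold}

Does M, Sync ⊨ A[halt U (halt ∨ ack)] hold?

Yes

Sat(halt ∨ ack) = {Busy, Done, Req, Sync, Hold, Crit}
A[halt U (halt ∨ ack)]: least fixpoint, start Z0 = Sat((halt ∨ ack)) = {Busy, Done, Req, Sync, Hold, Crit}, add states in Sat(halt) with every successor in Z. Already a fixed point.
Sat(A[halt U (halt ∨ ack)]) = {Busy, Done, Req, Sync, Hold, Crit}
Sync ∈ Sat(A[halt U (halt ∨ ack)]) = {Busy, Done, Req, Sync, Hold, Crit}, so the formula holds at Sync.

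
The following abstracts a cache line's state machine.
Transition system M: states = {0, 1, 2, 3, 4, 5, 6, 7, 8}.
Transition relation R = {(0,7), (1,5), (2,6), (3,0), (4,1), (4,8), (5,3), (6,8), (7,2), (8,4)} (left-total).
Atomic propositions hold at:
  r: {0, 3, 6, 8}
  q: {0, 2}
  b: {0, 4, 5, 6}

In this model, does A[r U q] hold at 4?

A[r U q]: least fixpoint, start Z0 = Sat(q) = {0, 2}, add states in Sat(r) with every successor in Z. Z1 = {0, 2, 3}; fixed.
Sat(A[r U q]) = {0, 2, 3}
4 ∉ Sat(A[r U q]) = {0, 2, 3}, so the formula does not hold at 4.

No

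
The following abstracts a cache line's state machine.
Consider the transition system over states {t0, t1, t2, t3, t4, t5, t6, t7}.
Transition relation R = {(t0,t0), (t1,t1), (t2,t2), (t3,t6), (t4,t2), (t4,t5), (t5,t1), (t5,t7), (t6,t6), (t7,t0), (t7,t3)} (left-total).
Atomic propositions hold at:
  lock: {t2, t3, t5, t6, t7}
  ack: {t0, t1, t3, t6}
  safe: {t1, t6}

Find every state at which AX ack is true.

Sat(AX ack) = {s : every successor in {t0, t1, t3, t6}} = {t0, t1, t3, t6, t7}

{t0, t1, t3, t6, t7}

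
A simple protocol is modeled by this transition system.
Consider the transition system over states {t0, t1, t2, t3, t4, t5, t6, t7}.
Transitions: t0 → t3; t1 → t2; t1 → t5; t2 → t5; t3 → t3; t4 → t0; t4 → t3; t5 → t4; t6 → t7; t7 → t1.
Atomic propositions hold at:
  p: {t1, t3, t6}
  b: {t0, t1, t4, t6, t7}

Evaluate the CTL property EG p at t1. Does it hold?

EG p: greatest fixpoint, start Z0 = {t1, t3, t6}, keep only states in Sat with some successor in Z. Z1 = {t3}; fixed.
Sat(EG p) = {t3}
t1 ∉ Sat(EG p) = {t3}, so the formula does not hold at t1.

No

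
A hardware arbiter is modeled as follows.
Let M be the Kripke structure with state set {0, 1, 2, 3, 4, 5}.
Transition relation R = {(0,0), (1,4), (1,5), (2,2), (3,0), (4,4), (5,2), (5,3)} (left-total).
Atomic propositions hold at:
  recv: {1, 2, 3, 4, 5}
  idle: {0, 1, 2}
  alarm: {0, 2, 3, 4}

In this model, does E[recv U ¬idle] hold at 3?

Yes

Sat(¬idle) = {3, 4, 5}
E[recv U ¬idle]: least fixpoint, start Z0 = Sat(¬idle) = {3, 4, 5}, add states in Sat(recv) with some successor in Z. Z1 = {1, 3, 4, 5}; fixed.
Sat(E[recv U ¬idle]) = {1, 3, 4, 5}
3 ∈ Sat(E[recv U ¬idle]) = {1, 3, 4, 5}, so the formula holds at 3.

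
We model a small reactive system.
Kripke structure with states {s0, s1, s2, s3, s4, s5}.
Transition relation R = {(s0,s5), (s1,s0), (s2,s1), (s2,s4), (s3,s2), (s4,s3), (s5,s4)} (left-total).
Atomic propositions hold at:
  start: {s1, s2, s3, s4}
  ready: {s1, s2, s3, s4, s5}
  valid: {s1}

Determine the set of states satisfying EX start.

{s2, s3, s4, s5}

Sat(EX start) = {s : some successor in {s1, s2, s3, s4}} = {s2, s3, s4, s5}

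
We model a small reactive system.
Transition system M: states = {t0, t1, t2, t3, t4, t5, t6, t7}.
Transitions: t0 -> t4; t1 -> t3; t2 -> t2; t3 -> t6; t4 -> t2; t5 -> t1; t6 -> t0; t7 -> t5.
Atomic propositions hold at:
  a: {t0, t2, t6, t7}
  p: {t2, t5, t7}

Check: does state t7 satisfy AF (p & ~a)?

Yes

Sat(~a) = {t1, t3, t4, t5}
Sat(p & ~a) = {t5}
AF (p & ~a): least fixpoint, start Z0 = {t5}, add states with every successor in Z. Z1 = {t5, t7}; fixed.
Sat(AF (p & ~a)) = {t5, t7}
t7 ∈ Sat(AF (p & ~a)) = {t5, t7}, so the formula holds at t7.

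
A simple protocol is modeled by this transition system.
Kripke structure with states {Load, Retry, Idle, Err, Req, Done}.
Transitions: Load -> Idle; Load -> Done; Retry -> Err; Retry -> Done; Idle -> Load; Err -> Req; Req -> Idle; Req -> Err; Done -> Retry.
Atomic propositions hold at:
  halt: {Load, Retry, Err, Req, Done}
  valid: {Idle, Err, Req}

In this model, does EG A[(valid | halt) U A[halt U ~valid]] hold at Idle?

Sat(valid | halt) = {Load, Retry, Idle, Err, Req, Done}
Sat(~valid) = {Load, Retry, Done}
A[halt U ~valid]: least fixpoint, start Z0 = Sat(~valid) = {Load, Retry, Done}, add states in Sat(halt) with every successor in Z. Already a fixed point.
Sat(A[halt U ~valid]) = {Load, Retry, Done}
A[(valid | halt) U A[halt U ~valid]]: least fixpoint, start Z0 = Sat(A[halt U ~valid]) = {Load, Retry, Done}, add states in Sat(valid | halt) with every successor in Z. Z1 = {Load, Retry, Idle, Done}; fixed.
Sat(A[(valid | halt) U A[halt U ~valid]]) = {Load, Retry, Idle, Done}
EG A[(valid | halt) U A[halt U ~valid]]: greatest fixpoint, start Z0 = {Load, Retry, Idle, Done}, keep only states in Sat with some successor in Z. Already a fixed point.
Sat(EG A[(valid | halt) U A[halt U ~valid]]) = {Load, Retry, Idle, Done}
Idle ∈ Sat(EG A[(valid | halt) U A[halt U ~valid]]) = {Load, Retry, Idle, Done}, so the formula holds at Idle.

Yes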